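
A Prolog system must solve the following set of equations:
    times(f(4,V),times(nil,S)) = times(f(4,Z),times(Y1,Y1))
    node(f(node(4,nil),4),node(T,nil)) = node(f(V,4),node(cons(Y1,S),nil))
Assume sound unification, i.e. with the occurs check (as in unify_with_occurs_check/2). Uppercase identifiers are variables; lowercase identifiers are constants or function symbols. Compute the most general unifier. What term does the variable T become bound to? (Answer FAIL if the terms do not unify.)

Decompose times/2: f(4,V) = f(4,Z),  times(nil,S) = times(Y1,Y1).
Decompose f/2: 4 = 4,  V = Z.
Delete trivial equation 4 = 4.
Bind V := Z; substituting into the one remaining equation that mentions V gives: node(f(node(4,nil),4),node(T,nil)) = node(f(Z,4),node(cons(Y1,S),nil)).
Decompose times/2: nil = Y1,  S = Y1.
Bind Y1 := nil; substituting into the remaining equations gives: S = nil,  node(f(node(4,nil),4),node(T,nil)) = node(f(Z,4),node(cons(nil,S),nil)).
Bind S := nil; substituting into the remaining equation gives: node(f(node(4,nil),4),node(T,nil)) = node(f(Z,4),node(cons(nil,nil),nil)).
Decompose node/2: f(node(4,nil),4) = f(Z,4),  node(T,nil) = node(cons(nil,nil),nil).
Decompose f/2: node(4,nil) = Z,  4 = 4.
Bind Z := node(4,nil); no other remaining equation mentions Z. Substituting into the earlier binding gives V := node(4,nil).
Delete trivial equation 4 = 4.
Decompose node/2: T = cons(nil,nil),  nil = nil.
Bind T := cons(nil,nil); no other remaining equation mentions T.
Delete trivial equation nil = nil.
MGU = { V = node(4,nil), Y1 = nil, S = nil, Z = node(4,nil), T = cons(nil,nil) }, so T = cons(nil,nil).

cons(nil,nil)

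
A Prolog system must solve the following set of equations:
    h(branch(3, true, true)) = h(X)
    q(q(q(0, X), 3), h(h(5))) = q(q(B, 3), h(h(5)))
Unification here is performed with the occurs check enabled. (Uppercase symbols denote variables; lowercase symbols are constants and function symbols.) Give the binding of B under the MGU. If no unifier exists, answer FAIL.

q(0, branch(3, true, true))

Decompose h/1: branch(3, true, true) = X.
Bind X := branch(3, true, true); substituting into the remaining equation gives: q(q(q(0, branch(3, true, true)), 3), h(h(5))) = q(q(B, 3), h(h(5))).
Decompose q/2: q(q(0, branch(3, true, true)), 3) = q(B, 3),  h(h(5)) = h(h(5)).
Decompose q/2: q(0, branch(3, true, true)) = B,  3 = 3.
Bind B := q(0, branch(3, true, true)); no other remaining equation mentions B.
Delete trivial equation 3 = 3.
Delete trivial equation h(h(5)) = h(h(5)).
MGU = { X = branch(3, true, true), B = q(0, branch(3, true, true)) }, so B = q(0, branch(3, true, true)).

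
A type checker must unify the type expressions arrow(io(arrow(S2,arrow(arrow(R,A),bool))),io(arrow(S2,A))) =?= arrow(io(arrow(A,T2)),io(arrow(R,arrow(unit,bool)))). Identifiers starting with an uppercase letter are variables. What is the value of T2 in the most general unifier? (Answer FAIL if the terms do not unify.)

Decompose arrow/2: io(arrow(S2,arrow(arrow(R,A),bool))) =?= io(arrow(A,T2)),  io(arrow(S2,A)) =?= io(arrow(R,arrow(unit,bool))).
Decompose io/1: arrow(S2,arrow(arrow(R,A),bool)) =?= arrow(A,T2).
Decompose arrow/2: S2 =?= A,  arrow(arrow(R,A),bool) =?= T2.
Bind S2 := A; substituting into the one remaining equation that mentions S2 gives: io(arrow(A,A)) =?= io(arrow(R,arrow(unit,bool))).
Bind T2 := arrow(arrow(R,A),bool); no other remaining equation mentions T2.
Decompose io/1: arrow(A,A) =?= arrow(R,arrow(unit,bool)).
Decompose arrow/2: A =?= R,  A =?= arrow(unit,bool).
Bind A := R; substituting into the remaining equation gives: R =?= arrow(unit,bool). Substituting into the earlier bindings gives S2 := R, T2 := arrow(arrow(R,R),bool).
Bind R := arrow(unit,bool). Substituting into the earlier bindings gives S2 := arrow(unit,bool), T2 := arrow(arrow(arrow(unit,bool),arrow(unit,bool)),bool), A := arrow(unit,bool).
MGU = { S2 ↦ arrow(unit,bool), T2 ↦ arrow(arrow(arrow(unit,bool),arrow(unit,bool)),bool), A ↦ arrow(unit,bool), R ↦ arrow(unit,bool) }, so T2 ↦ arrow(arrow(arrow(unit,bool),arrow(unit,bool)),bool).

arrow(arrow(arrow(unit,bool),arrow(unit,bool)),bool)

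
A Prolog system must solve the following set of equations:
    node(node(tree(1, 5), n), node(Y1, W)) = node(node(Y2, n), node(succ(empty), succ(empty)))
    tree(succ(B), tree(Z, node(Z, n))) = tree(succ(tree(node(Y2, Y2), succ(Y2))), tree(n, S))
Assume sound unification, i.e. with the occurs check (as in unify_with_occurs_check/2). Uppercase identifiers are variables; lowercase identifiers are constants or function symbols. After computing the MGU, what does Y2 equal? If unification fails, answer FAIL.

Decompose node/2: node(tree(1, 5), n) = node(Y2, n),  node(Y1, W) = node(succ(empty), succ(empty)).
Decompose node/2: tree(1, 5) = Y2,  n = n.
Bind Y2 := tree(1, 5); substituting into the one remaining equation that mentions Y2 gives: tree(succ(B), tree(Z, node(Z, n))) = tree(succ(tree(node(tree(1, 5), tree(1, 5)), succ(tree(1, 5)))), tree(n, S)).
Delete trivial equation n = n.
Decompose node/2: Y1 = succ(empty),  W = succ(empty).
Bind Y1 := succ(empty); no other remaining equation mentions Y1.
Bind W := succ(empty); no other remaining equation mentions W.
Decompose tree/2: succ(B) = succ(tree(node(tree(1, 5), tree(1, 5)), succ(tree(1, 5)))),  tree(Z, node(Z, n)) = tree(n, S).
Decompose succ/1: B = tree(node(tree(1, 5), tree(1, 5)), succ(tree(1, 5))).
Bind B := tree(node(tree(1, 5), tree(1, 5)), succ(tree(1, 5))); no other remaining equation mentions B.
Decompose tree/2: Z = n,  node(Z, n) = S.
Bind Z := n; substituting into the remaining equation gives: node(n, n) = S.
Bind S := node(n, n).
MGU = { Y2 ↦ tree(1, 5), Y1 ↦ succ(empty), W ↦ succ(empty), B ↦ tree(node(tree(1, 5), tree(1, 5)), succ(tree(1, 5))), Z ↦ n, S ↦ node(n, n) }, so Y2 ↦ tree(1, 5).

tree(1, 5)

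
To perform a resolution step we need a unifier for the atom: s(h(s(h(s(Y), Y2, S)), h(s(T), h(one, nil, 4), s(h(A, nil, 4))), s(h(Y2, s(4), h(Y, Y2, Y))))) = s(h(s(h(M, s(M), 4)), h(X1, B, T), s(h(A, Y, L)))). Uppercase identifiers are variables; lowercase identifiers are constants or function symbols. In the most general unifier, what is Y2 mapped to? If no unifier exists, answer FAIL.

Decompose s/1: h(s(h(s(Y), Y2, S)), h(s(T), h(one, nil, 4), s(h(A, nil, 4))), s(h(Y2, s(4), h(Y, Y2, Y)))) = h(s(h(M, s(M), 4)), h(X1, B, T), s(h(A, Y, L))).
Decompose h/3: s(h(s(Y), Y2, S)) = s(h(M, s(M), 4)),  h(s(T), h(one, nil, 4), s(h(A, nil, 4))) = h(X1, B, T),  s(h(Y2, s(4), h(Y, Y2, Y))) = s(h(A, Y, L)).
Decompose s/1: h(s(Y), Y2, S) = h(M, s(M), 4).
Decompose h/3: s(Y) = M,  Y2 = s(M),  S = 4.
Bind M := s(Y); substituting into the one remaining equation that mentions M gives: Y2 = s(s(Y)).
Bind Y2 := s(s(Y)); substituting into the one remaining equation that mentions Y2 gives: s(h(s(s(Y)), s(4), h(Y, s(s(Y)), Y))) = s(h(A, Y, L)).
Bind S := 4; no other remaining equation mentions S.
Decompose h/3: s(T) = X1,  h(one, nil, 4) = B,  s(h(A, nil, 4)) = T.
Bind X1 := s(T); no other remaining equation mentions X1.
Bind B := h(one, nil, 4); no other remaining equation mentions B.
Bind T := s(h(A, nil, 4)); no other remaining equation mentions T. Substituting into the earlier binding gives X1 := s(s(h(A, nil, 4))).
Decompose s/1: h(s(s(Y)), s(4), h(Y, s(s(Y)), Y)) = h(A, Y, L).
Decompose h/3: s(s(Y)) = A,  s(4) = Y,  h(Y, s(s(Y)), Y) = L.
Bind A := s(s(Y)); no other remaining equation mentions A. Substituting into the earlier bindings gives X1 := s(s(h(s(s(Y)), nil, 4))), T := s(h(s(s(Y)), nil, 4)).
Bind Y := s(4); substituting into the remaining equation gives: h(s(4), s(s(s(4))), s(4)) = L. Substituting into the earlier bindings gives M := s(s(4)), Y2 := s(s(s(4))), X1 := s(s(h(s(s(s(4))), nil, 4))), T := s(h(s(s(s(4))), nil, 4)), A := s(s(s(4))).
Bind L := h(s(4), s(s(s(4))), s(4)).
MGU = { M -> s(s(4)), Y2 -> s(s(s(4))), S -> 4, X1 -> s(s(h(s(s(s(4))), nil, 4))), B -> h(one, nil, 4), T -> s(h(s(s(s(4))), nil, 4)), A -> s(s(s(4))), Y -> s(4), L -> h(s(4), s(s(s(4))), s(4)) }, so Y2 -> s(s(s(4))).

s(s(s(4)))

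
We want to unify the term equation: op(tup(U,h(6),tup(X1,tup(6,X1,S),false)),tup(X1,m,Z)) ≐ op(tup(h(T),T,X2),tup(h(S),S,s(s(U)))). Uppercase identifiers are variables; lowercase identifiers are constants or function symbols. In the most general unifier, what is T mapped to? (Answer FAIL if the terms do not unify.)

h(6)

Decompose op/2: tup(U,h(6),tup(X1,tup(6,X1,S),false)) ≐ tup(h(T),T,X2),  tup(X1,m,Z) ≐ tup(h(S),S,s(s(U))).
Decompose tup/3: U ≐ h(T),  h(6) ≐ T,  tup(X1,tup(6,X1,S),false) ≐ X2.
Bind U := h(T); substituting into the one remaining equation that mentions U gives: tup(X1,m,Z) ≐ tup(h(S),S,s(s(h(T)))).
Bind T := h(6); substituting into the one remaining equation that mentions T gives: tup(X1,m,Z) ≐ tup(h(S),S,s(s(h(h(6))))). Substituting into the earlier binding gives U := h(h(6)).
Bind X2 := tup(X1,tup(6,X1,S),false); no other remaining equation mentions X2.
Decompose tup/3: X1 ≐ h(S),  m ≐ S,  Z ≐ s(s(h(h(6)))).
Bind X1 := h(S); no other remaining equation mentions X1. Substituting into the earlier binding gives X2 := tup(h(S),tup(6,h(S),S),false).
Bind S := m; no other remaining equation mentions S. Substituting into the earlier bindings gives X2 := tup(h(m),tup(6,h(m),m),false), X1 := h(m).
Bind Z := s(s(h(h(6)))).
MGU = { U := h(h(6)), T := h(6), X2 := tup(h(m),tup(6,h(m),m),false), X1 := h(m), S := m, Z := s(s(h(h(6)))) }, so T := h(6).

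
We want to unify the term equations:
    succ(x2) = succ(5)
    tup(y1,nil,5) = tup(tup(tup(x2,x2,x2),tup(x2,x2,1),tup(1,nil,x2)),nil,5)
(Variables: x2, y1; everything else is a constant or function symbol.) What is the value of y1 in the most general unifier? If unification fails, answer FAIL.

Decompose succ/1: x2 = 5.
Bind x2 := 5; substituting into the remaining equation gives: tup(y1,nil,5) = tup(tup(tup(5,5,5),tup(5,5,1),tup(1,nil,5)),nil,5).
Decompose tup/3: y1 = tup(tup(5,5,5),tup(5,5,1),tup(1,nil,5)),  nil = nil,  5 = 5.
Bind y1 := tup(tup(5,5,5),tup(5,5,1),tup(1,nil,5)); no other remaining equation mentions y1.
Delete trivial equation nil = nil.
Delete trivial equation 5 = 5.
MGU = { x2 := 5, y1 := tup(tup(5,5,5),tup(5,5,1),tup(1,nil,5)) }, so y1 := tup(tup(5,5,5),tup(5,5,1),tup(1,nil,5)).

tup(tup(5,5,5),tup(5,5,1),tup(1,nil,5))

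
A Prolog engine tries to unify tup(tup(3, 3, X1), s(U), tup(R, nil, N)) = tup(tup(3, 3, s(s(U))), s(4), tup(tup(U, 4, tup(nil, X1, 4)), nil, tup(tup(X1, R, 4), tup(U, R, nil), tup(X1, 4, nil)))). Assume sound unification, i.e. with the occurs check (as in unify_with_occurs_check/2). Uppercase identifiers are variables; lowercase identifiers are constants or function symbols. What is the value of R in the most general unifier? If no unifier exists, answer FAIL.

tup(4, 4, tup(nil, s(s(4)), 4))

Decompose tup/3: tup(3, 3, X1) = tup(3, 3, s(s(U))),  s(U) = s(4),  tup(R, nil, N) = tup(tup(U, 4, tup(nil, X1, 4)), nil, tup(tup(X1, R, 4), tup(U, R, nil), tup(X1, 4, nil))).
Decompose tup/3: 3 = 3,  3 = 3,  X1 = s(s(U)).
Delete trivial equation 3 = 3.
Delete trivial equation 3 = 3.
Bind X1 := s(s(U)); substituting into the one remaining equation that mentions X1 gives: tup(R, nil, N) = tup(tup(U, 4, tup(nil, s(s(U)), 4)), nil, tup(tup(s(s(U)), R, 4), tup(U, R, nil), tup(s(s(U)), 4, nil))).
Decompose s/1: U = 4.
Bind U := 4; substituting into the remaining equation gives: tup(R, nil, N) = tup(tup(4, 4, tup(nil, s(s(4)), 4)), nil, tup(tup(s(s(4)), R, 4), tup(4, R, nil), tup(s(s(4)), 4, nil))). Substituting into the earlier binding gives X1 := s(s(4)).
Decompose tup/3: R = tup(4, 4, tup(nil, s(s(4)), 4)),  nil = nil,  N = tup(tup(s(s(4)), R, 4), tup(4, R, nil), tup(s(s(4)), 4, nil)).
Bind R := tup(4, 4, tup(nil, s(s(4)), 4)); substituting into the one remaining equation that mentions R gives: N = tup(tup(s(s(4)), tup(4, 4, tup(nil, s(s(4)), 4)), 4), tup(4, tup(4, 4, tup(nil, s(s(4)), 4)), nil), tup(s(s(4)), 4, nil)).
Delete trivial equation nil = nil.
Bind N := tup(tup(s(s(4)), tup(4, 4, tup(nil, s(s(4)), 4)), 4), tup(4, tup(4, 4, tup(nil, s(s(4)), 4)), nil), tup(s(s(4)), 4, nil)).
MGU = { X1 ↦ s(s(4)), U ↦ 4, R ↦ tup(4, 4, tup(nil, s(s(4)), 4)), N ↦ tup(tup(s(s(4)), tup(4, 4, tup(nil, s(s(4)), 4)), 4), tup(4, tup(4, 4, tup(nil, s(s(4)), 4)), nil), tup(s(s(4)), 4, nil)) }, so R ↦ tup(4, 4, tup(nil, s(s(4)), 4)).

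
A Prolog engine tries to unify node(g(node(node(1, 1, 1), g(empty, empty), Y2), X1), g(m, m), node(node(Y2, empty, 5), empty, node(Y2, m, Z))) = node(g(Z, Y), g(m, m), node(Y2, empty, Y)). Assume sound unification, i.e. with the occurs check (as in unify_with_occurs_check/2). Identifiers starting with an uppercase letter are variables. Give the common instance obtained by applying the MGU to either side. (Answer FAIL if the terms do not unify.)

Decompose node/3: g(node(node(1, 1, 1), g(empty, empty), Y2), X1) = g(Z, Y),  g(m, m) = g(m, m),  node(node(Y2, empty, 5), empty, node(Y2, m, Z)) = node(Y2, empty, Y).
Decompose g/2: node(node(1, 1, 1), g(empty, empty), Y2) = Z,  X1 = Y.
Bind Z := node(node(1, 1, 1), g(empty, empty), Y2); substituting into the one remaining equation that mentions Z gives: node(node(Y2, empty, 5), empty, node(Y2, m, node(node(1, 1, 1), g(empty, empty), Y2))) = node(Y2, empty, Y).
Bind X1 := Y; no other remaining equation mentions X1.
Delete trivial equation g(m, m) = g(m, m).
Decompose node/3: node(Y2, empty, 5) = Y2,  empty = empty,  node(Y2, m, node(node(1, 1, 1), g(empty, empty), Y2)) = Y.
Occurs check fails: Y2 occurs in node(Y2, empty, 5); the equation Y2 = node(Y2, empty, 5) has no finite solution.

FAIL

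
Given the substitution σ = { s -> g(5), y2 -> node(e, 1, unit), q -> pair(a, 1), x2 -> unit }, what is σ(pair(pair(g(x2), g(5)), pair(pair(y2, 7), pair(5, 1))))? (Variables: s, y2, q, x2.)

Replace each occurrence of y2 with node(e, 1, unit).
Replace each occurrence of x2 with unit.
Result: pair(pair(g(unit), g(5)), pair(pair(node(e, 1, unit), 7), pair(5, 1))).

pair(pair(g(unit), g(5)), pair(pair(node(e, 1, unit), 7), pair(5, 1)))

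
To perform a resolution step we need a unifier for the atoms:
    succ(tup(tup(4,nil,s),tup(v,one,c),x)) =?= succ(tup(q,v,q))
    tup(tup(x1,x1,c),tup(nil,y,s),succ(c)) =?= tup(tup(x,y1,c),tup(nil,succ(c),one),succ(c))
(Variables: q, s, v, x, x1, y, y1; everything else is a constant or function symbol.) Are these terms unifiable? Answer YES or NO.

NO

Decompose succ/1: tup(tup(4,nil,s),tup(v,one,c),x) =?= tup(q,v,q).
Decompose tup/3: tup(4,nil,s) =?= q,  tup(v,one,c) =?= v,  x =?= q.
Bind q := tup(4,nil,s); substituting into the one remaining equation that mentions q gives: x =?= tup(4,nil,s).
Occurs check fails: v occurs in tup(v,one,c); the equation v =?= tup(v,one,c) has no finite solution.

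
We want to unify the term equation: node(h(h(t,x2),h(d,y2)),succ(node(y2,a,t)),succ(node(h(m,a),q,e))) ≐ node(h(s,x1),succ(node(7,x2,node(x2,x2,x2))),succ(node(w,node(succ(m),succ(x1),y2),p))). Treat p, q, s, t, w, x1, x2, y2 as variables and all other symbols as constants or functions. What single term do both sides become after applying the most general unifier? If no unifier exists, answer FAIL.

node(h(h(node(a,a,a),a),h(d,7)),succ(node(7,a,node(a,a,a))),succ(node(h(m,a),node(succ(m),succ(h(d,7)),7),e)))

Decompose node/3: h(h(t,x2),h(d,y2)) ≐ h(s,x1),  succ(node(y2,a,t)) ≐ succ(node(7,x2,node(x2,x2,x2))),  succ(node(h(m,a),q,e)) ≐ succ(node(w,node(succ(m),succ(x1),y2),p)).
Decompose h/2: h(t,x2) ≐ s,  h(d,y2) ≐ x1.
Bind s := h(t,x2); no other remaining equation mentions s.
Bind x1 := h(d,y2); substituting into the one remaining equation that mentions x1 gives: succ(node(h(m,a),q,e)) ≐ succ(node(w,node(succ(m),succ(h(d,y2)),y2),p)).
Decompose succ/1: node(y2,a,t) ≐ node(7,x2,node(x2,x2,x2)).
Decompose node/3: y2 ≐ 7,  a ≐ x2,  t ≐ node(x2,x2,x2).
Bind y2 := 7; substituting into the one remaining equation that mentions y2 gives: succ(node(h(m,a),q,e)) ≐ succ(node(w,node(succ(m),succ(h(d,7)),7),p)). Substituting into the earlier binding gives x1 := h(d,7).
Bind x2 := a; substituting into the one remaining equation that mentions x2 gives: t ≐ node(a,a,a). Substituting into the earlier binding gives s := h(t,a).
Bind t := node(a,a,a); no other remaining equation mentions t. Substituting into the earlier binding gives s := h(node(a,a,a),a).
Decompose succ/1: node(h(m,a),q,e) ≐ node(w,node(succ(m),succ(h(d,7)),7),p).
Decompose node/3: h(m,a) ≐ w,  q ≐ node(succ(m),succ(h(d,7)),7),  e ≐ p.
Bind w := h(m,a); no other remaining equation mentions w.
Bind q := node(succ(m),succ(h(d,7)),7); no other remaining equation mentions q.
Bind p := e.
Applying the MGU to either side gives node(h(h(node(a,a,a),a),h(d,7)),succ(node(7,a,node(a,a,a))),succ(node(h(m,a),node(succ(m),succ(h(d,7)),7),e))).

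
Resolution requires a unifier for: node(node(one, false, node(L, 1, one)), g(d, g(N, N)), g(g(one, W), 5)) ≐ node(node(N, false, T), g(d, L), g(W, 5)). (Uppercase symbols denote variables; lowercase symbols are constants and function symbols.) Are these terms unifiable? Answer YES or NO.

Decompose node/3: node(one, false, node(L, 1, one)) ≐ node(N, false, T),  g(d, g(N, N)) ≐ g(d, L),  g(g(one, W), 5) ≐ g(W, 5).
Decompose node/3: one ≐ N,  false ≐ false,  node(L, 1, one) ≐ T.
Bind N := one; substituting into the one remaining equation that mentions N gives: g(d, g(one, one)) ≐ g(d, L).
Delete trivial equation false ≐ false.
Bind T := node(L, 1, one); no other remaining equation mentions T.
Decompose g/2: d ≐ d,  g(one, one) ≐ L.
Delete trivial equation d ≐ d.
Bind L := g(one, one); no other remaining equation mentions L. Substituting into the earlier binding gives T := node(g(one, one), 1, one).
Decompose g/2: g(one, W) ≐ W,  5 ≐ 5.
Occurs check fails: W occurs in g(one, W); the equation W ≐ g(one, W) has no finite solution.

NO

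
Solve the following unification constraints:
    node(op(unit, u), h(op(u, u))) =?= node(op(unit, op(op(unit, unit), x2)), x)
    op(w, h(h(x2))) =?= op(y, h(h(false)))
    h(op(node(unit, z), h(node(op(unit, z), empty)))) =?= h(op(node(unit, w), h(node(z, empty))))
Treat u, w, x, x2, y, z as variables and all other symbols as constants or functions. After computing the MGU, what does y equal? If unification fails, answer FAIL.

FAIL

Decompose node/2: op(unit, u) =?= op(unit, op(op(unit, unit), x2)),  h(op(u, u)) =?= x.
Decompose op/2: unit =?= unit,  u =?= op(op(unit, unit), x2).
Delete trivial equation unit =?= unit.
Bind u := op(op(unit, unit), x2); substituting into the one remaining equation that mentions u gives: h(op(op(op(unit, unit), x2), op(op(unit, unit), x2))) =?= x.
Bind x := h(op(op(op(unit, unit), x2), op(op(unit, unit), x2))); no other remaining equation mentions x.
Decompose op/2: w =?= y,  h(h(x2)) =?= h(h(false)).
Bind w := y; substituting into the one remaining equation that mentions w gives: h(op(node(unit, z), h(node(op(unit, z), empty)))) =?= h(op(node(unit, y), h(node(z, empty)))).
Decompose h/1: h(x2) =?= h(false).
Decompose h/1: x2 =?= false.
Bind x2 := false; no other remaining equation mentions x2. Substituting into the earlier bindings gives u := op(op(unit, unit), false), x := h(op(op(op(unit, unit), false), op(op(unit, unit), false))).
Decompose h/1: op(node(unit, z), h(node(op(unit, z), empty))) =?= op(node(unit, y), h(node(z, empty))).
Decompose op/2: node(unit, z) =?= node(unit, y),  h(node(op(unit, z), empty)) =?= h(node(z, empty)).
Decompose node/2: unit =?= unit,  z =?= y.
Delete trivial equation unit =?= unit.
Bind z := y; substituting into the remaining equation gives: h(node(op(unit, y), empty)) =?= h(node(y, empty)).
Decompose h/1: node(op(unit, y), empty) =?= node(y, empty).
Decompose node/2: op(unit, y) =?= y,  empty =?= empty.
Occurs check fails: y occurs in op(unit, y); the equation y =?= op(unit, y) has no finite solution.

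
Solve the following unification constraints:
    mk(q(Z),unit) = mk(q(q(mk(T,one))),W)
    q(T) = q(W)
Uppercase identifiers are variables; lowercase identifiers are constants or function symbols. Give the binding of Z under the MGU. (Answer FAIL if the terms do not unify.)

q(mk(unit,one))

Decompose mk/2: q(Z) = q(q(mk(T,one))),  unit = W.
Decompose q/1: Z = q(mk(T,one)).
Bind Z := q(mk(T,one)); no other remaining equation mentions Z.
Bind W := unit; substituting into the remaining equation gives: q(T) = q(unit).
Decompose q/1: T = unit.
Bind T := unit. Substituting into the earlier binding gives Z := q(mk(unit,one)).
MGU = { Z ↦ q(mk(unit,one)), W ↦ unit, T ↦ unit }, so Z ↦ q(mk(unit,one)).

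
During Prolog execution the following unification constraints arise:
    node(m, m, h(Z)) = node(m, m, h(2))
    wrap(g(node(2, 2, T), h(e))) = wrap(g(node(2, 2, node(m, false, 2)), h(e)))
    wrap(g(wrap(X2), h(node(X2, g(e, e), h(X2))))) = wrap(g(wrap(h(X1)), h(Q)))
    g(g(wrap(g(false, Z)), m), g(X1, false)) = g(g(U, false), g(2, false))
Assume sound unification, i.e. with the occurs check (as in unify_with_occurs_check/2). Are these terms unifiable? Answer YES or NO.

NO

Decompose node/3: m = m,  m = m,  h(Z) = h(2).
Delete trivial equation m = m.
Delete trivial equation m = m.
Decompose h/1: Z = 2.
Bind Z := 2; substituting into the one remaining equation that mentions Z gives: g(g(wrap(g(false, 2)), m), g(X1, false)) = g(g(U, false), g(2, false)).
Decompose wrap/1: g(node(2, 2, T), h(e)) = g(node(2, 2, node(m, false, 2)), h(e)).
Decompose g/2: node(2, 2, T) = node(2, 2, node(m, false, 2)),  h(e) = h(e).
Decompose node/3: 2 = 2,  2 = 2,  T = node(m, false, 2).
Delete trivial equation 2 = 2.
Delete trivial equation 2 = 2.
Bind T := node(m, false, 2); no other remaining equation mentions T.
Delete trivial equation h(e) = h(e).
Decompose wrap/1: g(wrap(X2), h(node(X2, g(e, e), h(X2)))) = g(wrap(h(X1)), h(Q)).
Decompose g/2: wrap(X2) = wrap(h(X1)),  h(node(X2, g(e, e), h(X2))) = h(Q).
Decompose wrap/1: X2 = h(X1).
Bind X2 := h(X1); substituting into the one remaining equation that mentions X2 gives: h(node(h(X1), g(e, e), h(h(X1)))) = h(Q).
Decompose h/1: node(h(X1), g(e, e), h(h(X1))) = Q.
Bind Q := node(h(X1), g(e, e), h(h(X1))); no other remaining equation mentions Q.
Decompose g/2: g(wrap(g(false, 2)), m) = g(U, false),  g(X1, false) = g(2, false).
Decompose g/2: wrap(g(false, 2)) = U,  m = false.
Bind U := wrap(g(false, 2)); no other remaining equation mentions U.
Clash: constants m and false differ; no unifier exists.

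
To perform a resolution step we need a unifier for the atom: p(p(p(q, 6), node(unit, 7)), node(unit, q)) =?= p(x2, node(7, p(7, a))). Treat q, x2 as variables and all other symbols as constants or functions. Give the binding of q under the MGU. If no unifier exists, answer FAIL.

FAIL

Decompose p/2: p(p(q, 6), node(unit, 7)) =?= x2,  node(unit, q) =?= node(7, p(7, a)).
Bind x2 := p(p(q, 6), node(unit, 7)); no other remaining equation mentions x2.
Decompose node/2: unit =?= 7,  q =?= p(7, a).
Clash: constants unit and 7 differ; no unifier exists.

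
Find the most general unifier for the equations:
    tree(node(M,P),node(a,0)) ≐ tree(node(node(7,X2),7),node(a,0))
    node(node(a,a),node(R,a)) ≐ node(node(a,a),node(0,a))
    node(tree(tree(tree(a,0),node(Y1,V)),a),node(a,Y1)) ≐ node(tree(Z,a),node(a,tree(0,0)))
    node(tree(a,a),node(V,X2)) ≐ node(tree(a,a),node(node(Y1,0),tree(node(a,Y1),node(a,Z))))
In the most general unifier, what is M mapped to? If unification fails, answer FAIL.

Decompose tree/2: node(M,P) ≐ node(node(7,X2),7),  node(a,0) ≐ node(a,0).
Decompose node/2: M ≐ node(7,X2),  P ≐ 7.
Bind M := node(7,X2); no other remaining equation mentions M.
Bind P := 7; no other remaining equation mentions P.
Delete trivial equation node(a,0) ≐ node(a,0).
Decompose node/2: node(a,a) ≐ node(a,a),  node(R,a) ≐ node(0,a).
Delete trivial equation node(a,a) ≐ node(a,a).
Decompose node/2: R ≐ 0,  a ≐ a.
Bind R := 0; no other remaining equation mentions R.
Delete trivial equation a ≐ a.
Decompose node/2: tree(tree(tree(a,0),node(Y1,V)),a) ≐ tree(Z,a),  node(a,Y1) ≐ node(a,tree(0,0)).
Decompose tree/2: tree(tree(a,0),node(Y1,V)) ≐ Z,  a ≐ a.
Bind Z := tree(tree(a,0),node(Y1,V)); substituting into the one remaining equation that mentions Z gives: node(tree(a,a),node(V,X2)) ≐ node(tree(a,a),node(node(Y1,0),tree(node(a,Y1),node(a,tree(tree(a,0),node(Y1,V)))))).
Delete trivial equation a ≐ a.
Decompose node/2: a ≐ a,  Y1 ≐ tree(0,0).
Delete trivial equation a ≐ a.
Bind Y1 := tree(0,0); substituting into the remaining equation gives: node(tree(a,a),node(V,X2)) ≐ node(tree(a,a),node(node(tree(0,0),0),tree(node(a,tree(0,0)),node(a,tree(tree(a,0),node(tree(0,0),V)))))). Substituting into the earlier binding gives Z := tree(tree(a,0),node(tree(0,0),V)).
Decompose node/2: tree(a,a) ≐ tree(a,a),  node(V,X2) ≐ node(node(tree(0,0),0),tree(node(a,tree(0,0)),node(a,tree(tree(a,0),node(tree(0,0),V))))).
Delete trivial equation tree(a,a) ≐ tree(a,a).
Decompose node/2: V ≐ node(tree(0,0),0),  X2 ≐ tree(node(a,tree(0,0)),node(a,tree(tree(a,0),node(tree(0,0),V)))).
Bind V := node(tree(0,0),0); substituting into the remaining equation gives: X2 ≐ tree(node(a,tree(0,0)),node(a,tree(tree(a,0),node(tree(0,0),node(tree(0,0),0))))). Substituting into the earlier binding gives Z := tree(tree(a,0),node(tree(0,0),node(tree(0,0),0))).
Bind X2 := tree(node(a,tree(0,0)),node(a,tree(tree(a,0),node(tree(0,0),node(tree(0,0),0))))). Substituting into the earlier binding gives M := node(7,tree(node(a,tree(0,0)),node(a,tree(tree(a,0),node(tree(0,0),node(tree(0,0),0)))))).
MGU = { M := node(7,tree(node(a,tree(0,0)),node(a,tree(tree(a,0),node(tree(0,0),node(tree(0,0),0)))))), P := 7, R := 0, Z := tree(tree(a,0),node(tree(0,0),node(tree(0,0),0))), Y1 := tree(0,0), V := node(tree(0,0),0), X2 := tree(node(a,tree(0,0)),node(a,tree(tree(a,0),node(tree(0,0),node(tree(0,0),0))))) }, so M := node(7,tree(node(a,tree(0,0)),node(a,tree(tree(a,0),node(tree(0,0),node(tree(0,0),0)))))).

node(7,tree(node(a,tree(0,0)),node(a,tree(tree(a,0),node(tree(0,0),node(tree(0,0),0))))))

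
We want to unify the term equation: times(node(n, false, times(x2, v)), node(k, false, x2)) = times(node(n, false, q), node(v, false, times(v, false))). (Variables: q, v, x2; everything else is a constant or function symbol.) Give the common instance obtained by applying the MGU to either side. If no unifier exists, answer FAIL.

Decompose times/2: node(n, false, times(x2, v)) = node(n, false, q),  node(k, false, x2) = node(v, false, times(v, false)).
Decompose node/3: n = n,  false = false,  times(x2, v) = q.
Delete trivial equation n = n.
Delete trivial equation false = false.
Bind q := times(x2, v); no other remaining equation mentions q.
Decompose node/3: k = v,  false = false,  x2 = times(v, false).
Bind v := k; substituting into the one remaining equation that mentions v gives: x2 = times(k, false). Substituting into the earlier binding gives q := times(x2, k).
Delete trivial equation false = false.
Bind x2 := times(k, false). Substituting into the earlier binding gives q := times(times(k, false), k).
Applying the MGU to either side gives times(node(n, false, times(times(k, false), k)), node(k, false, times(k, false))).

times(node(n, false, times(times(k, false), k)), node(k, false, times(k, false)))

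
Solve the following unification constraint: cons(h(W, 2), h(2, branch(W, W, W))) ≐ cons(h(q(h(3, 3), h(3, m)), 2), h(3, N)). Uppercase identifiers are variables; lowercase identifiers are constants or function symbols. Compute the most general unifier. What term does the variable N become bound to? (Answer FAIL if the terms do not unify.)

FAIL

Decompose cons/2: h(W, 2) ≐ h(q(h(3, 3), h(3, m)), 2),  h(2, branch(W, W, W)) ≐ h(3, N).
Decompose h/2: W ≐ q(h(3, 3), h(3, m)),  2 ≐ 2.
Bind W := q(h(3, 3), h(3, m)); substituting into the one remaining equation that mentions W gives: h(2, branch(q(h(3, 3), h(3, m)), q(h(3, 3), h(3, m)), q(h(3, 3), h(3, m)))) ≐ h(3, N).
Delete trivial equation 2 ≐ 2.
Decompose h/2: 2 ≐ 3,  branch(q(h(3, 3), h(3, m)), q(h(3, 3), h(3, m)), q(h(3, 3), h(3, m))) ≐ N.
Clash: constants 2 and 3 differ; no unifier exists.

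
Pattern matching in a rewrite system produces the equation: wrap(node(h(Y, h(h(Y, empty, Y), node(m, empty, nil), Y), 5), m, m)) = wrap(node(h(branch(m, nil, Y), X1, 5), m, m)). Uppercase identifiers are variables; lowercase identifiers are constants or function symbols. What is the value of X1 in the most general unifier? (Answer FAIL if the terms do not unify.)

FAIL

Decompose wrap/1: node(h(Y, h(h(Y, empty, Y), node(m, empty, nil), Y), 5), m, m) = node(h(branch(m, nil, Y), X1, 5), m, m).
Decompose node/3: h(Y, h(h(Y, empty, Y), node(m, empty, nil), Y), 5) = h(branch(m, nil, Y), X1, 5),  m = m,  m = m.
Decompose h/3: Y = branch(m, nil, Y),  h(h(Y, empty, Y), node(m, empty, nil), Y) = X1,  5 = 5.
Occurs check fails: Y occurs in branch(m, nil, Y); the equation Y = branch(m, nil, Y) has no finite solution.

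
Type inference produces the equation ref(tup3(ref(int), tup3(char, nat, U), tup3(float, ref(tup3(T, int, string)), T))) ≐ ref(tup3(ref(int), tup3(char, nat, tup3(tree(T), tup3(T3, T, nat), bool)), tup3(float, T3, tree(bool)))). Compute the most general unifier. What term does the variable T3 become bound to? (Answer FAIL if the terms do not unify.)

Decompose ref/1: tup3(ref(int), tup3(char, nat, U), tup3(float, ref(tup3(T, int, string)), T)) ≐ tup3(ref(int), tup3(char, nat, tup3(tree(T), tup3(T3, T, nat), bool)), tup3(float, T3, tree(bool))).
Decompose tup3/3: ref(int) ≐ ref(int),  tup3(char, nat, U) ≐ tup3(char, nat, tup3(tree(T), tup3(T3, T, nat), bool)),  tup3(float, ref(tup3(T, int, string)), T) ≐ tup3(float, T3, tree(bool)).
Delete trivial equation ref(int) ≐ ref(int).
Decompose tup3/3: char ≐ char,  nat ≐ nat,  U ≐ tup3(tree(T), tup3(T3, T, nat), bool).
Delete trivial equation char ≐ char.
Delete trivial equation nat ≐ nat.
Bind U := tup3(tree(T), tup3(T3, T, nat), bool); no other remaining equation mentions U.
Decompose tup3/3: float ≐ float,  ref(tup3(T, int, string)) ≐ T3,  T ≐ tree(bool).
Delete trivial equation float ≐ float.
Bind T3 := ref(tup3(T, int, string)); no other remaining equation mentions T3. Substituting into the earlier binding gives U := tup3(tree(T), tup3(ref(tup3(T, int, string)), T, nat), bool).
Bind T := tree(bool). Substituting into the earlier bindings gives U := tup3(tree(tree(bool)), tup3(ref(tup3(tree(bool), int, string)), tree(bool), nat), bool), T3 := ref(tup3(tree(bool), int, string)).
MGU = { U := tup3(tree(tree(bool)), tup3(ref(tup3(tree(bool), int, string)), tree(bool), nat), bool), T3 := ref(tup3(tree(bool), int, string)), T := tree(bool) }, so T3 := ref(tup3(tree(bool), int, string)).

ref(tup3(tree(bool), int, string))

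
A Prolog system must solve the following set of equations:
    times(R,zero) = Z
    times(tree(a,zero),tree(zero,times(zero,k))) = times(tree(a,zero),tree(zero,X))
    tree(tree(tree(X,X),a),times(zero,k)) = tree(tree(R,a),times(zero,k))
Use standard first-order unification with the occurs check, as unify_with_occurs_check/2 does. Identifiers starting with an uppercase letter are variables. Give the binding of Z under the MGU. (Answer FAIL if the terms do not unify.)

times(tree(times(zero,k),times(zero,k)),zero)

Bind Z := times(R,zero); no other remaining equation mentions Z.
Decompose times/2: tree(a,zero) = tree(a,zero),  tree(zero,times(zero,k)) = tree(zero,X).
Delete trivial equation tree(a,zero) = tree(a,zero).
Decompose tree/2: zero = zero,  times(zero,k) = X.
Delete trivial equation zero = zero.
Bind X := times(zero,k); substituting into the remaining equation gives: tree(tree(tree(times(zero,k),times(zero,k)),a),times(zero,k)) = tree(tree(R,a),times(zero,k)).
Decompose tree/2: tree(tree(times(zero,k),times(zero,k)),a) = tree(R,a),  times(zero,k) = times(zero,k).
Decompose tree/2: tree(times(zero,k),times(zero,k)) = R,  a = a.
Bind R := tree(times(zero,k),times(zero,k)); no other remaining equation mentions R. Substituting into the earlier binding gives Z := times(tree(times(zero,k),times(zero,k)),zero).
Delete trivial equation a = a.
Delete trivial equation times(zero,k) = times(zero,k).
MGU = { Z = times(tree(times(zero,k),times(zero,k)),zero), X = times(zero,k), R = tree(times(zero,k),times(zero,k)) }, so Z = times(tree(times(zero,k),times(zero,k)),zero).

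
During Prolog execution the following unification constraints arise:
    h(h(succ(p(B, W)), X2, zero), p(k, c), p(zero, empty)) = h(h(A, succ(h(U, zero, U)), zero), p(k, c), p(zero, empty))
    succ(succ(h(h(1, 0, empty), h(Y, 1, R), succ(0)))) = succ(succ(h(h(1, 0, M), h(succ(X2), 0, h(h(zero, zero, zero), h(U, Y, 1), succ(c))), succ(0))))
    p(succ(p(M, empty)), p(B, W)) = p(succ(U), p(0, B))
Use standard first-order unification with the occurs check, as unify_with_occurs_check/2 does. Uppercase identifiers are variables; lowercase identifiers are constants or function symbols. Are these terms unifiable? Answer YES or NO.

Decompose h/3: h(succ(p(B, W)), X2, zero) = h(A, succ(h(U, zero, U)), zero),  p(k, c) = p(k, c),  p(zero, empty) = p(zero, empty).
Decompose h/3: succ(p(B, W)) = A,  X2 = succ(h(U, zero, U)),  zero = zero.
Bind A := succ(p(B, W)); no other remaining equation mentions A.
Bind X2 := succ(h(U, zero, U)); substituting into the one remaining equation that mentions X2 gives: succ(succ(h(h(1, 0, empty), h(Y, 1, R), succ(0)))) = succ(succ(h(h(1, 0, M), h(succ(succ(h(U, zero, U))), 0, h(h(zero, zero, zero), h(U, Y, 1), succ(c))), succ(0)))).
Delete trivial equation zero = zero.
Delete trivial equation p(k, c) = p(k, c).
Delete trivial equation p(zero, empty) = p(zero, empty).
Decompose succ/1: succ(h(h(1, 0, empty), h(Y, 1, R), succ(0))) = succ(h(h(1, 0, M), h(succ(succ(h(U, zero, U))), 0, h(h(zero, zero, zero), h(U, Y, 1), succ(c))), succ(0))).
Decompose succ/1: h(h(1, 0, empty), h(Y, 1, R), succ(0)) = h(h(1, 0, M), h(succ(succ(h(U, zero, U))), 0, h(h(zero, zero, zero), h(U, Y, 1), succ(c))), succ(0)).
Decompose h/3: h(1, 0, empty) = h(1, 0, M),  h(Y, 1, R) = h(succ(succ(h(U, zero, U))), 0, h(h(zero, zero, zero), h(U, Y, 1), succ(c))),  succ(0) = succ(0).
Decompose h/3: 1 = 1,  0 = 0,  empty = M.
Delete trivial equation 1 = 1.
Delete trivial equation 0 = 0.
Bind M := empty; substituting into the one remaining equation that mentions M gives: p(succ(p(empty, empty)), p(B, W)) = p(succ(U), p(0, B)).
Decompose h/3: Y = succ(succ(h(U, zero, U))),  1 = 0,  R = h(h(zero, zero, zero), h(U, Y, 1), succ(c)).
Bind Y := succ(succ(h(U, zero, U))); substituting into the one remaining equation that mentions Y gives: R = h(h(zero, zero, zero), h(U, succ(succ(h(U, zero, U))), 1), succ(c)).
Clash: constants 1 and 0 differ; no unifier exists.

NO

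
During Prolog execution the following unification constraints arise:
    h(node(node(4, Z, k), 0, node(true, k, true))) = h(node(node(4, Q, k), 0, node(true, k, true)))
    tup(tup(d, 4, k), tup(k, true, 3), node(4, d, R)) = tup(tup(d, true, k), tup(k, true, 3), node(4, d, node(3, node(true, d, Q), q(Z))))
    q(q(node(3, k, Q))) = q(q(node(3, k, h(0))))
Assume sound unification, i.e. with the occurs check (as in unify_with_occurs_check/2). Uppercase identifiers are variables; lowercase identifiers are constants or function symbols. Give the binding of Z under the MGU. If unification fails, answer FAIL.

Decompose h/1: node(node(4, Z, k), 0, node(true, k, true)) = node(node(4, Q, k), 0, node(true, k, true)).
Decompose node/3: node(4, Z, k) = node(4, Q, k),  0 = 0,  node(true, k, true) = node(true, k, true).
Decompose node/3: 4 = 4,  Z = Q,  k = k.
Delete trivial equation 4 = 4.
Bind Z := Q; substituting into the one remaining equation that mentions Z gives: tup(tup(d, 4, k), tup(k, true, 3), node(4, d, R)) = tup(tup(d, true, k), tup(k, true, 3), node(4, d, node(3, node(true, d, Q), q(Q)))).
Delete trivial equation k = k.
Delete trivial equation 0 = 0.
Delete trivial equation node(true, k, true) = node(true, k, true).
Decompose tup/3: tup(d, 4, k) = tup(d, true, k),  tup(k, true, 3) = tup(k, true, 3),  node(4, d, R) = node(4, d, node(3, node(true, d, Q), q(Q))).
Decompose tup/3: d = d,  4 = true,  k = k.
Delete trivial equation d = d.
Clash: constants 4 and true differ; no unifier exists.

FAIL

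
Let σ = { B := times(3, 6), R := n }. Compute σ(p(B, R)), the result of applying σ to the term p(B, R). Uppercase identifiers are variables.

p(times(3, 6), n)

Replace each occurrence of B with times(3, 6).
Replace each occurrence of R with n.
Result: p(times(3, 6), n).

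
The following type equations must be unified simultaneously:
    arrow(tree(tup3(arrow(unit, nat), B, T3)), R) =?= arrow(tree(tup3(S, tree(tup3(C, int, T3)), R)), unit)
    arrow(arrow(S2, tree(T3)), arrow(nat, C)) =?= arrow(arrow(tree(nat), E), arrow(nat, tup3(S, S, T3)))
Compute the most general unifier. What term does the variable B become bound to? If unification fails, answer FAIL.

Decompose arrow/2: tree(tup3(arrow(unit, nat), B, T3)) =?= tree(tup3(S, tree(tup3(C, int, T3)), R)),  R =?= unit.
Decompose tree/1: tup3(arrow(unit, nat), B, T3) =?= tup3(S, tree(tup3(C, int, T3)), R).
Decompose tup3/3: arrow(unit, nat) =?= S,  B =?= tree(tup3(C, int, T3)),  T3 =?= R.
Bind S := arrow(unit, nat); substituting into the one remaining equation that mentions S gives: arrow(arrow(S2, tree(T3)), arrow(nat, C)) =?= arrow(arrow(tree(nat), E), arrow(nat, tup3(arrow(unit, nat), arrow(unit, nat), T3))).
Bind B := tree(tup3(C, int, T3)); no other remaining equation mentions B.
Bind T3 := R; substituting into the one remaining equation that mentions T3 gives: arrow(arrow(S2, tree(R)), arrow(nat, C)) =?= arrow(arrow(tree(nat), E), arrow(nat, tup3(arrow(unit, nat), arrow(unit, nat), R))). Substituting into the earlier binding gives B := tree(tup3(C, int, R)).
Bind R := unit; substituting into the remaining equation gives: arrow(arrow(S2, tree(unit)), arrow(nat, C)) =?= arrow(arrow(tree(nat), E), arrow(nat, tup3(arrow(unit, nat), arrow(unit, nat), unit))). Substituting into the earlier bindings gives B := tree(tup3(C, int, unit)), T3 := unit.
Decompose arrow/2: arrow(S2, tree(unit)) =?= arrow(tree(nat), E),  arrow(nat, C) =?= arrow(nat, tup3(arrow(unit, nat), arrow(unit, nat), unit)).
Decompose arrow/2: S2 =?= tree(nat),  tree(unit) =?= E.
Bind S2 := tree(nat); no other remaining equation mentions S2.
Bind E := tree(unit); no other remaining equation mentions E.
Decompose arrow/2: nat =?= nat,  C =?= tup3(arrow(unit, nat), arrow(unit, nat), unit).
Delete trivial equation nat =?= nat.
Bind C := tup3(arrow(unit, nat), arrow(unit, nat), unit). Substituting into the earlier binding gives B := tree(tup3(tup3(arrow(unit, nat), arrow(unit, nat), unit), int, unit)).
MGU = { S -> arrow(unit, nat), B -> tree(tup3(tup3(arrow(unit, nat), arrow(unit, nat), unit), int, unit)), T3 -> unit, R -> unit, S2 -> tree(nat), E -> tree(unit), C -> tup3(arrow(unit, nat), arrow(unit, nat), unit) }, so B -> tree(tup3(tup3(arrow(unit, nat), arrow(unit, nat), unit), int, unit)).

tree(tup3(tup3(arrow(unit, nat), arrow(unit, nat), unit), int, unit))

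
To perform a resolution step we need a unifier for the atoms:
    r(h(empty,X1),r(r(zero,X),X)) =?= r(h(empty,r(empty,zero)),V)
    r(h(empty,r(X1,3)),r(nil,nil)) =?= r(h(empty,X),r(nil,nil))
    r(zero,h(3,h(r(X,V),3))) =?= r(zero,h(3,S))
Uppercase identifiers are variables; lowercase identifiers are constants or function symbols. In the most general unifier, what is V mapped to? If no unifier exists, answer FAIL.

r(r(zero,r(r(empty,zero),3)),r(r(empty,zero),3))

Decompose r/2: h(empty,X1) =?= h(empty,r(empty,zero)),  r(r(zero,X),X) =?= V.
Decompose h/2: empty =?= empty,  X1 =?= r(empty,zero).
Delete trivial equation empty =?= empty.
Bind X1 := r(empty,zero); substituting into the one remaining equation that mentions X1 gives: r(h(empty,r(r(empty,zero),3)),r(nil,nil)) =?= r(h(empty,X),r(nil,nil)).
Bind V := r(r(zero,X),X); substituting into the one remaining equation that mentions V gives: r(zero,h(3,h(r(X,r(r(zero,X),X)),3))) =?= r(zero,h(3,S)).
Decompose r/2: h(empty,r(r(empty,zero),3)) =?= h(empty,X),  r(nil,nil) =?= r(nil,nil).
Decompose h/2: empty =?= empty,  r(r(empty,zero),3) =?= X.
Delete trivial equation empty =?= empty.
Bind X := r(r(empty,zero),3); substituting into the one remaining equation that mentions X gives: r(zero,h(3,h(r(r(r(empty,zero),3),r(r(zero,r(r(empty,zero),3)),r(r(empty,zero),3))),3))) =?= r(zero,h(3,S)). Substituting into the earlier binding gives V := r(r(zero,r(r(empty,zero),3)),r(r(empty,zero),3)).
Delete trivial equation r(nil,nil) =?= r(nil,nil).
Decompose r/2: zero =?= zero,  h(3,h(r(r(r(empty,zero),3),r(r(zero,r(r(empty,zero),3)),r(r(empty,zero),3))),3)) =?= h(3,S).
Delete trivial equation zero =?= zero.
Decompose h/2: 3 =?= 3,  h(r(r(r(empty,zero),3),r(r(zero,r(r(empty,zero),3)),r(r(empty,zero),3))),3) =?= S.
Delete trivial equation 3 =?= 3.
Bind S := h(r(r(r(empty,zero),3),r(r(zero,r(r(empty,zero),3)),r(r(empty,zero),3))),3).
MGU = { X1 := r(empty,zero), V := r(r(zero,r(r(empty,zero),3)),r(r(empty,zero),3)), X := r(r(empty,zero),3), S := h(r(r(r(empty,zero),3),r(r(zero,r(r(empty,zero),3)),r(r(empty,zero),3))),3) }, so V := r(r(zero,r(r(empty,zero),3)),r(r(empty,zero),3)).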